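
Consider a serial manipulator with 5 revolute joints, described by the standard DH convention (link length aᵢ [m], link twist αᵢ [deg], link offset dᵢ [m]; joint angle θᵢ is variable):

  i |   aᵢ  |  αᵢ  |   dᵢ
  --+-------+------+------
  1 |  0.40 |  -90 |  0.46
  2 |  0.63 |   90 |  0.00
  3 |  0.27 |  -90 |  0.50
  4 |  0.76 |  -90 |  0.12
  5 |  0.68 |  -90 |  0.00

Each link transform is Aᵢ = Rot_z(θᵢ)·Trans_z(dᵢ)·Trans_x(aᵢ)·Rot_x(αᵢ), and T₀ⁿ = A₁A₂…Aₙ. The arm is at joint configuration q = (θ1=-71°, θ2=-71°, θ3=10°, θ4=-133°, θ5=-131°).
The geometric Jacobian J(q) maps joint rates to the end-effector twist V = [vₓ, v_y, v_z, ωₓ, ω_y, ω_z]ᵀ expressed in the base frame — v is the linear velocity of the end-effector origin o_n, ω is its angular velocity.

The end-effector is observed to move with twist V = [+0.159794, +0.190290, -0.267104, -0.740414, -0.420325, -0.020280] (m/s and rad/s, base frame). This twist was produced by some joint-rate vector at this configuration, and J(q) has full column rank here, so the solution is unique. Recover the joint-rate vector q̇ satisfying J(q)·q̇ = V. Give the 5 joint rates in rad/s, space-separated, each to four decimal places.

-0.4110 -0.3820 -0.3330 -0.5210 0.4580

o_n = [0.5654, 0.3032, 1.2413]
J₁: ẑ×o_n = [-0.3032, 0.5654, 0.0000], ω = ẑ
J2: z=[0.9455, 0.3256, 0.0000] o=[0.1302, -0.3782, 0.4600] → [0.2544, -0.7387, 0.5026, 0.9455, 0.3256, 0.0000]
J3: z=[-0.3078, 0.8940, 0.3256] o=[0.1970, -0.5721, 1.0557] → [-0.1190, 0.1771, -0.5988, -0.3078, 0.8940, 0.3256]
J4: z=[0.9127, 0.3741, -0.1642] o=[0.1156, -0.1917, 1.4699] → [-0.0042, 0.1348, 0.2834, 0.9127, 0.3741, -0.1642]
J5: z=[-0.0135, 0.4293, 0.9030] o=[-0.0852, 0.4779, 1.1485] → [0.1977, 0.5888, -0.2770, -0.0135, 0.4293, 0.9030]
q̇ = J⁺·V = [-0.4110, -0.3820, -0.3330, -0.5210, 0.4580]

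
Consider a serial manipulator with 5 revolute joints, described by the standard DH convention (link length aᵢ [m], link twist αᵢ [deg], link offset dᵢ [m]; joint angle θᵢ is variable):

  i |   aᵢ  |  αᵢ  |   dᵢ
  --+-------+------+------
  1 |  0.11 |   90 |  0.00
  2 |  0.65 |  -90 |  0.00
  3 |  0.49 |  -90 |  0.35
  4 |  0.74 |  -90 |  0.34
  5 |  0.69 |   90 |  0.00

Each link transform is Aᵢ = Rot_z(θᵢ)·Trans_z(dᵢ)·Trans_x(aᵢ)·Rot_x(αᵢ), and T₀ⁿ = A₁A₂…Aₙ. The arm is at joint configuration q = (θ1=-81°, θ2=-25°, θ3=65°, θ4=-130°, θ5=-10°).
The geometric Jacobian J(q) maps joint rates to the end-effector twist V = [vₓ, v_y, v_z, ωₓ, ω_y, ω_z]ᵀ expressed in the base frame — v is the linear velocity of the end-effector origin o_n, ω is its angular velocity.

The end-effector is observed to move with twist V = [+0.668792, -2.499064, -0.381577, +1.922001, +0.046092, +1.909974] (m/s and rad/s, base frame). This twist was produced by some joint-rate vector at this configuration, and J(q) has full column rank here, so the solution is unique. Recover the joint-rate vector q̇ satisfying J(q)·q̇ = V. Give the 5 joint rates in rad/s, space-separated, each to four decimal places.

o_n = [-0.0662, -0.7871, 1.2796]
J₁: ẑ×o_n = [0.7871, -0.0662, 0.0000], ω = ẑ
J2: z=[-0.9877, -0.1564, 0.0000] o=[0.0172, -0.1086, 0.0000] → [-0.2002, 1.2639, 0.6571, -0.9877, -0.1564, 0.0000]
J3: z=[0.0661, -0.4174, 0.9063] o=[0.1094, -0.6905, -0.2747] → [-0.5612, -0.2619, -0.0797, 0.0661, -0.4174, 0.9063]
J4: z=[0.2889, 0.8774, 0.3830] o=[0.6005, -0.9525, -0.0450] → [1.0989, -0.6381, 0.6327, 0.2889, 0.8774, 0.3830]
J5: z=[0.7741, -0.4495, 0.4457] o=[0.2819, -0.7783, 0.6839] → [-0.2638, -0.6163, -0.1633, 0.7741, -0.4495, 0.4457]
q̇ = J⁺·V = [0.4690, -0.9670, 0.8340, 0.7390, 0.9020]

0.4690 -0.9670 0.8340 0.7390 0.9020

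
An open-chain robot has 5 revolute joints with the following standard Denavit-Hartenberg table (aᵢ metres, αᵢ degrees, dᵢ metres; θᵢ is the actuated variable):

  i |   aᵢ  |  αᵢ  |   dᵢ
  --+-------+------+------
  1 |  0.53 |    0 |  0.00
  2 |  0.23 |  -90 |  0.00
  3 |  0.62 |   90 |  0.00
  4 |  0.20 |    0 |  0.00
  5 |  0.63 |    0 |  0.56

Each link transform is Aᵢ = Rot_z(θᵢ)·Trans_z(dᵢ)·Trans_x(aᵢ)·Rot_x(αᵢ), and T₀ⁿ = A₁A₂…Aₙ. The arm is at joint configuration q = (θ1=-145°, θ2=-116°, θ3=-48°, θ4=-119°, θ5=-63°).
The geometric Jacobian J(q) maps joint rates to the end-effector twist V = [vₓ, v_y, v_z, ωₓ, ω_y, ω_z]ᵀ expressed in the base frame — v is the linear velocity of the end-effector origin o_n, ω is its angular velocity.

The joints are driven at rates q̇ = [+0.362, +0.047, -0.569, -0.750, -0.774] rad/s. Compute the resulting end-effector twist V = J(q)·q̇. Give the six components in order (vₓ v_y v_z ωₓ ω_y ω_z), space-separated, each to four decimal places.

o_n = [-0.2428, -0.5344, 0.2955]
J₁: ẑ×o_n = [0.5344, -0.2428, 0.0000], ω = ẑ
J2: z=[0.0000, 0.0000, 1.0000] o=[-0.4342, -0.3040, 0.0000] → [0.2304, 0.1913, -0.0000, 0.0000, 0.0000, 1.0000]
J3: z=[-0.9877, -0.1564, 0.0000] o=[-0.4701, -0.0768, 0.0000] → [-0.0462, 0.2919, 0.4875, -0.9877, -0.1564, 0.0000]
J4: z=[0.1163, -0.7340, 0.6691] o=[-0.5350, 0.3329, 0.4607] → [0.7016, 0.2147, 0.1137, 0.1163, -0.7340, 0.6691]
J5: z=[0.1163, -0.7340, 0.6691] o=[-0.3521, 0.2962, 0.3887] → [0.6242, 0.0840, -0.0163, 0.1163, -0.7340, 0.6691]
V = J·q̇ = [-0.7787, -0.4710, -0.3500, 0.3848, 1.2076, -0.6108]

-0.7787 -0.4710 -0.3500 0.3848 1.2076 -0.6108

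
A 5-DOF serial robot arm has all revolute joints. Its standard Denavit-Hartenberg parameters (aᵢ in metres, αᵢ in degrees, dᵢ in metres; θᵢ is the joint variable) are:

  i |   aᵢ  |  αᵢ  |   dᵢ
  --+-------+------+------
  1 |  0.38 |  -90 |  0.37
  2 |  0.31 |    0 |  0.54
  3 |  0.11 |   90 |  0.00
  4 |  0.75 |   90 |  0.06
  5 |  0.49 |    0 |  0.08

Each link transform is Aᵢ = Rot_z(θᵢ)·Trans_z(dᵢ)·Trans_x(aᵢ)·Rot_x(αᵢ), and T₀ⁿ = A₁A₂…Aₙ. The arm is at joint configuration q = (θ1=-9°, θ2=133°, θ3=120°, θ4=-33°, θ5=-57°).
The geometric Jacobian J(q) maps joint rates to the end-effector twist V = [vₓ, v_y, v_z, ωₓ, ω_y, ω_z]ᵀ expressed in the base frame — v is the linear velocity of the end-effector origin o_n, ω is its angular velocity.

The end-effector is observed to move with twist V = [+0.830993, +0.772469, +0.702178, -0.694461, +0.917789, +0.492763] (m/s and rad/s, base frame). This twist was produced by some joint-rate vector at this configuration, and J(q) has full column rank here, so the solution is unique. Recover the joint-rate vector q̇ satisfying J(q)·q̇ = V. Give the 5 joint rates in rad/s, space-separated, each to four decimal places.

o_n = [0.2199, -0.1168, 1.1250]
J₁: ẑ×o_n = [0.1168, 0.2199, -0.0000], ω = ẑ
J2: z=[0.1564, 0.9877, 0.0000] o=[0.3753, -0.0594, 0.3700] → [0.7457, -0.1181, 0.1446, 0.1564, 0.9877, 0.0000]
J3: z=[0.1564, 0.9877, 0.0000] o=[0.2510, 0.5070, 0.1433] → [0.9696, -0.1536, -0.0669, 0.1564, 0.9877, 0.0000]
J4: z=[-0.9445, 0.1496, -0.2924] o=[0.2192, 0.5120, 0.2485] → [-0.0527, 0.8277, 0.5938, -0.9445, 0.1496, -0.2924]
J5: z=[0.0261, -0.8533, -0.5208] o=[-0.0830, 0.1463, 0.8325] → [-0.3866, -0.1654, 0.2516, 0.0261, -0.8533, -0.5208]
q̇ = J⁺·V = [0.9400, 0.6640, 0.4190, 0.9240, 0.3400]

0.9400 0.6640 0.4190 0.9240 0.3400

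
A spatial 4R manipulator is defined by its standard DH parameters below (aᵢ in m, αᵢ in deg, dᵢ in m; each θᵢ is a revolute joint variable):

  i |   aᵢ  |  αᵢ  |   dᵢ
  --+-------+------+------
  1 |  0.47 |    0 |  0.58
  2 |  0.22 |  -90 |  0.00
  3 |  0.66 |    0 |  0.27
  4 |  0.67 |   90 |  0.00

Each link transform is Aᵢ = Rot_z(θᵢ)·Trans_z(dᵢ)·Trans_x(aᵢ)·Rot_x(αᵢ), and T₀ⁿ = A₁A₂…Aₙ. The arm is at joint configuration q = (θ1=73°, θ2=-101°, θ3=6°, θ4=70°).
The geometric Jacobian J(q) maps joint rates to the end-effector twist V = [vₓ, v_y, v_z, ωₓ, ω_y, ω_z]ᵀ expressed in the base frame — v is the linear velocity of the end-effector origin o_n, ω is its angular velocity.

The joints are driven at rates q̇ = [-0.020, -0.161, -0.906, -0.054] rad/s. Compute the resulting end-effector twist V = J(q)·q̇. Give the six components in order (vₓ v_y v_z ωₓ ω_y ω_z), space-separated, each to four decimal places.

o_n = [1.1811, 0.2003, -0.1391]
J₁: ẑ×o_n = [-0.2003, 1.1811, 0.0000], ω = ẑ
J2: z=[0.0000, 0.0000, 1.0000] o=[0.1374, 0.4495, 0.5800] → [0.2491, 1.0437, -0.0000, 0.0000, 0.0000, 1.0000]
J3: z=[0.4695, 0.8829, 0.0000] o=[0.3317, 0.3462, 0.5800] → [-0.6349, 0.3376, -0.8185, 0.4695, 0.8829, 0.0000]
J4: z=[0.4695, 0.8829, 0.0000] o=[1.0380, 0.2764, 0.5110] → [-0.5740, 0.3052, -0.1621, 0.4695, 0.8829, 0.0000]
V = J·q̇ = [0.5701, -0.5140, 0.7503, -0.4507, -0.8476, -0.1810]

0.5701 -0.5140 0.7503 -0.4507 -0.8476 -0.1810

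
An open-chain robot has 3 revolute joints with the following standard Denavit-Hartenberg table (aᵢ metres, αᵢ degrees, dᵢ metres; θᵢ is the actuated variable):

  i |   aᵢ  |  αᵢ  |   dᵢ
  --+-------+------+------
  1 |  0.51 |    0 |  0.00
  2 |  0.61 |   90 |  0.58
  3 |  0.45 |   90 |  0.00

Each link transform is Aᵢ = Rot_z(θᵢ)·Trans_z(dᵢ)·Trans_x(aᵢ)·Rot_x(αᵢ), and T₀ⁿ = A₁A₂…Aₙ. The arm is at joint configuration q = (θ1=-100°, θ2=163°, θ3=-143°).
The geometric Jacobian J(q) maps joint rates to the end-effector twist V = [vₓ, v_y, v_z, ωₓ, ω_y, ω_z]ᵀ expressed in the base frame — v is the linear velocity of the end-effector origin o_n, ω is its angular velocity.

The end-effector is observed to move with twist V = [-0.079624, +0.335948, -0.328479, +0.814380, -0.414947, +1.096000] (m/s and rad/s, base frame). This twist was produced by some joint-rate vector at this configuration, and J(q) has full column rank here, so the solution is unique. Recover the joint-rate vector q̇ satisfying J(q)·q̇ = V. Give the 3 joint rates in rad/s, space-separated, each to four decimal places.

0.1050 0.9910 0.9140

o_n = [0.0252, -0.2790, 0.3092]
J₁: ẑ×o_n = [0.2790, 0.0252, -0.0000], ω = ẑ
J2: z=[0.0000, 0.0000, 1.0000] o=[-0.0886, -0.5023, 0.0000] → [-0.2233, 0.1138, 0.0000, 0.0000, 0.0000, 1.0000]
J3: z=[0.8910, -0.4540, 0.0000] o=[0.1884, 0.0413, 0.5800] → [0.1229, 0.2413, -0.3594, 0.8910, -0.4540, 0.0000]
q̇ = J⁺·V = [0.1050, 0.9910, 0.9140]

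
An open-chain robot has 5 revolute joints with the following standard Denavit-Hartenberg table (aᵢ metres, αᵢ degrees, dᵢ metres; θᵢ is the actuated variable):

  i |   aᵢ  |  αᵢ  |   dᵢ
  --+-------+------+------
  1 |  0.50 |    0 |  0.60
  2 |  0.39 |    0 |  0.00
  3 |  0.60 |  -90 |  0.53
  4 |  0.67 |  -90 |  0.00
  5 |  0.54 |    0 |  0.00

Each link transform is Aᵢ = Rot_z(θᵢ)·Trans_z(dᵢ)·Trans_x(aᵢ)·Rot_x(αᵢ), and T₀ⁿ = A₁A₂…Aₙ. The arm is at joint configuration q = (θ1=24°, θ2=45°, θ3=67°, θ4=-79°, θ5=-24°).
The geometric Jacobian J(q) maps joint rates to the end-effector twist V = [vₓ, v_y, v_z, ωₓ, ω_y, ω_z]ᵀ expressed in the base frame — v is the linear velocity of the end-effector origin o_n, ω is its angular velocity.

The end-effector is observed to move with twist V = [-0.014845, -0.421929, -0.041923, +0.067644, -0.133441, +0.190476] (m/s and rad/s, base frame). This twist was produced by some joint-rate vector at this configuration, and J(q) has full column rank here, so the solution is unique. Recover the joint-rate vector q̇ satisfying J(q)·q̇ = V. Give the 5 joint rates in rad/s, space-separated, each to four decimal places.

o_n = [-0.1473, 0.9805, 2.2719]
J₁: ẑ×o_n = [-0.9805, -0.1473, 0.0000], ω = ẑ
J2: z=[0.0000, 0.0000, 1.0000] o=[0.4568, 0.2034, 0.6000] → [-0.7771, -0.6041, 0.0000, 0.0000, 0.0000, 1.0000]
J3: z=[0.0000, 0.0000, 1.0000] o=[0.5965, 0.5675, 0.6000] → [-0.4130, -0.7438, 0.0000, 0.0000, 0.0000, 1.0000]
J4: z=[-0.6947, -0.7193, 0.0000] o=[0.1649, 0.9843, 1.1300] → [-0.8214, 0.7933, -0.2220, -0.6947, -0.7193, 0.0000]
J5: z=[-0.7061, 0.6819, -0.1908] o=[0.0730, 1.0731, 1.7877] → [0.3125, 0.3840, 0.2156, -0.7061, 0.6819, -0.1908]
q̇ = J⁺·V = [-0.6110, 0.5740, 0.2000, 0.0490, -0.1440]

-0.6110 0.5740 0.2000 0.0490 -0.1440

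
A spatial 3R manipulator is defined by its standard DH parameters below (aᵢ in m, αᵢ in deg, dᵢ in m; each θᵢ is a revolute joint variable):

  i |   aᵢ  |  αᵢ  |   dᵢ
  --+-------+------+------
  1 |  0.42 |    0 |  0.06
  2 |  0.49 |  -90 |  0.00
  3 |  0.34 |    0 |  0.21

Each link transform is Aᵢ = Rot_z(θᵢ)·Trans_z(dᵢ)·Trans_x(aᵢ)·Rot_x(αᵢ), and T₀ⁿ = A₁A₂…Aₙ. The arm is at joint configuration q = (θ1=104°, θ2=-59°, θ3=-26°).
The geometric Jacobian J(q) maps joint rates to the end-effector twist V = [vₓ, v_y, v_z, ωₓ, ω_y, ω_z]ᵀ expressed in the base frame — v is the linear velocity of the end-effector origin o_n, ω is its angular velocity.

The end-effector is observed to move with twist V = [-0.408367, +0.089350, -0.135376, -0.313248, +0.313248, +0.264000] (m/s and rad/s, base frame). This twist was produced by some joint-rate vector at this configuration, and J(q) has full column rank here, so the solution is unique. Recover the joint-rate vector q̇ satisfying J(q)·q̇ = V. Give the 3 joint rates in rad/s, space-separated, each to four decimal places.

0.6560 -0.3920 0.4430

o_n = [0.3125, 1.1186, 0.2090]
J₁: ẑ×o_n = [-1.1186, 0.3125, 0.0000], ω = ẑ
J2: z=[0.0000, 0.0000, 1.0000] o=[-0.1016, 0.4075, 0.0600] → [-0.7111, 0.4141, 0.0000, 0.0000, 0.0000, 1.0000]
J3: z=[-0.7071, 0.7071, 0.0000] o=[0.2449, 0.7540, 0.0600] → [0.1054, 0.1054, -0.3056, -0.7071, 0.7071, 0.0000]
q̇ = J⁺·V = [0.6560, -0.3920, 0.4430]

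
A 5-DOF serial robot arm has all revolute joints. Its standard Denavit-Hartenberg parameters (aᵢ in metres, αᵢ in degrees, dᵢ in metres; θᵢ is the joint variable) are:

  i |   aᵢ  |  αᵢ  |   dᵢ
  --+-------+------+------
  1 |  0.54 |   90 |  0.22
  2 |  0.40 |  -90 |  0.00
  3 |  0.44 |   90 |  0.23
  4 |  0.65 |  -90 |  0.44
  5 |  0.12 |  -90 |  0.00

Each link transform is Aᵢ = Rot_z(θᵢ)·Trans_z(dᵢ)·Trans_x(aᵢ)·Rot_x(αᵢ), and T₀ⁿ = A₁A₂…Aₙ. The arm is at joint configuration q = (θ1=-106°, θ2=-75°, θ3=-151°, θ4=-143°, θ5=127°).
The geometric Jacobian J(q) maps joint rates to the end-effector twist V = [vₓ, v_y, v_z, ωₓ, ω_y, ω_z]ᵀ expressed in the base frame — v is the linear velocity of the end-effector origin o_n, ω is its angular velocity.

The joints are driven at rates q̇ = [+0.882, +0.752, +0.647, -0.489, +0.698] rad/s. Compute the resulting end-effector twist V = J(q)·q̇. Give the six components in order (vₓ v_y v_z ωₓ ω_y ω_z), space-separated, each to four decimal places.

o_n = [0.1639, -0.5583, -0.0538]
J₁: ẑ×o_n = [0.5583, 0.1639, -0.0000], ω = ẑ
J2: z=[-0.9613, 0.2756, 0.0000] o=[-0.1488, -0.5191, 0.2200] → [-0.0755, -0.2632, -0.0485, -0.9613, 0.2756, 0.0000]
J3: z=[-0.2662, -0.9285, 0.2588] o=[-0.1774, -0.6186, -0.1664] → [-0.1202, 0.1183, 0.3008, -0.2662, -0.9285, 0.2588]
J4: z=[0.8753, -0.1205, 0.4683] o=[-0.4162, -0.6776, 0.2649] → [-0.0175, 0.5506, 0.1743, 0.8753, -0.1205, 0.4683]
J5: z=[-0.0303, 0.9529, 0.3017] o=[0.2826, -0.5497, -0.0689] → [0.0170, -0.0354, 0.1134, -0.0303, 0.9529, 0.3017]
V = J·q̇ = [0.3783, -0.2708, 0.1520, -1.3443, 0.3306, 1.0311]

0.3783 -0.2708 0.1520 -1.3443 0.3306 1.0311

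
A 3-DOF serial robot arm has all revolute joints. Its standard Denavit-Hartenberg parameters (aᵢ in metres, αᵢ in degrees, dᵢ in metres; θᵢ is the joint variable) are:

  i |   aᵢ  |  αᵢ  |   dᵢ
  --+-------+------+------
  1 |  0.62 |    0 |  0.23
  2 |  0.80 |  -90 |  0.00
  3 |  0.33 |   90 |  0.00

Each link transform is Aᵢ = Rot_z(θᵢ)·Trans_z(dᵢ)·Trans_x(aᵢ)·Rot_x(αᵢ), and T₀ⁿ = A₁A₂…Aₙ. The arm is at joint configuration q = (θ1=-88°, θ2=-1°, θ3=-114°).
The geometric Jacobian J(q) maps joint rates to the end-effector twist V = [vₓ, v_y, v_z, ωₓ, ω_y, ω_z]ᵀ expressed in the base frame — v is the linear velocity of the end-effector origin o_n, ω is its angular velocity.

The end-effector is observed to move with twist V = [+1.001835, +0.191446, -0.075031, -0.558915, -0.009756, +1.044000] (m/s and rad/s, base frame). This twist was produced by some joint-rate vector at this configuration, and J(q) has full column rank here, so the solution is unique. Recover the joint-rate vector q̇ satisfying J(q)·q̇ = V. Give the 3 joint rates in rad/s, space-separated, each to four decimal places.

0.5000 0.5440 -0.5590

o_n = [0.0333, -1.2853, 0.5315]
J₁: ẑ×o_n = [1.2853, 0.0333, -0.0000], ω = ẑ
J2: z=[0.0000, 0.0000, 1.0000] o=[0.0216, -0.6196, 0.2300] → [0.6657, 0.0116, -0.0000, 0.0000, 0.0000, 1.0000]
J3: z=[0.9998, 0.0175, 0.0000] o=[0.0356, -1.4195, 0.2300] → [0.0053, -0.3014, 0.1342, 0.9998, 0.0175, 0.0000]
q̇ = J⁺·V = [0.5000, 0.5440, -0.5590]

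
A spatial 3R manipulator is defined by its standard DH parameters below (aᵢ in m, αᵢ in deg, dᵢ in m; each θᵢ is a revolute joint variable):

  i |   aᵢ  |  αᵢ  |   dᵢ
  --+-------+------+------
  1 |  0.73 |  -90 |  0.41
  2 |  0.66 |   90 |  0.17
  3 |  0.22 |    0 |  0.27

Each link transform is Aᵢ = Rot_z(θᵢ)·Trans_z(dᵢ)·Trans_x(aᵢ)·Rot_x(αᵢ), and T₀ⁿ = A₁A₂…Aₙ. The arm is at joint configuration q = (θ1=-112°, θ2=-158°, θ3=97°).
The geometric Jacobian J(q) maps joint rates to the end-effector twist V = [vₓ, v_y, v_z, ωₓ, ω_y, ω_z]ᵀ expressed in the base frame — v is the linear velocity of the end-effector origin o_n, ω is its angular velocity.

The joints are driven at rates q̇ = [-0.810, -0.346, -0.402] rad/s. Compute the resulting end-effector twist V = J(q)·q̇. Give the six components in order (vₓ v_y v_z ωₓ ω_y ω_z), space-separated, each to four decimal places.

o_n = [0.3444, -0.1842, 0.3969]
J₁: ẑ×o_n = [0.1842, 0.3444, -0.0000], ω = ẑ
J2: z=[0.9272, -0.3746, 0.0000] o=[-0.2735, -0.6768, 0.4100] → [0.0049, 0.0122, 0.6882, 0.9272, -0.3746, 0.0000]
J3: z=[0.1403, 0.3473, -0.9272] o=[0.1134, -0.1731, 0.6572] → [-0.1007, -0.1777, -0.0818, 0.1403, 0.3473, -0.9272]
V = J·q̇ = [-0.1104, -0.2118, -0.2052, -0.3772, -0.0100, -0.4373]

-0.1104 -0.2118 -0.2052 -0.3772 -0.0100 -0.4373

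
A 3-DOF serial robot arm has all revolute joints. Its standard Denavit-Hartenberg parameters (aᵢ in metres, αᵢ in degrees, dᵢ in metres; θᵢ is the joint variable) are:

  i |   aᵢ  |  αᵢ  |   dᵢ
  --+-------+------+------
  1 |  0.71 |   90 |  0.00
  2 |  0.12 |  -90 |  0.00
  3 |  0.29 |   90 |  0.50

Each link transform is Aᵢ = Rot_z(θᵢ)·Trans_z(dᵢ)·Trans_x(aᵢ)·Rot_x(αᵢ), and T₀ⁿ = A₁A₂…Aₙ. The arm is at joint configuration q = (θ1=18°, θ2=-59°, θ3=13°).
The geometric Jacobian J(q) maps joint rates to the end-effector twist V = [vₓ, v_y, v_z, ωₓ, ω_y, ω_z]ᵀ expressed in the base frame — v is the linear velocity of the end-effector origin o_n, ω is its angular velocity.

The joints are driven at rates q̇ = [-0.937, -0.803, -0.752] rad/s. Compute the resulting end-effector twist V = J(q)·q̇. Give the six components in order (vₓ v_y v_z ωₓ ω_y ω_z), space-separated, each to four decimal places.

0.4707 -1.3965 -0.5527 -0.8612 0.5645 -1.3243

o_n = [1.2599, 0.4780, -0.0875]
J₁: ẑ×o_n = [-0.4780, 1.2599, 0.0000], ω = ẑ
J2: z=[0.3090, -0.9511, 0.0000] o=[0.6753, 0.2194, 0.0000] → [0.0833, 0.0271, 0.6359, 0.3090, -0.9511, 0.0000]
J3: z=[0.8152, 0.2649, 0.5150] o=[0.7340, 0.2385, -0.1029] → [-0.1193, 0.2584, 0.0559, 0.8152, 0.2649, 0.5150]
V = J·q̇ = [0.4707, -1.3965, -0.5527, -0.8612, 0.5645, -1.3243]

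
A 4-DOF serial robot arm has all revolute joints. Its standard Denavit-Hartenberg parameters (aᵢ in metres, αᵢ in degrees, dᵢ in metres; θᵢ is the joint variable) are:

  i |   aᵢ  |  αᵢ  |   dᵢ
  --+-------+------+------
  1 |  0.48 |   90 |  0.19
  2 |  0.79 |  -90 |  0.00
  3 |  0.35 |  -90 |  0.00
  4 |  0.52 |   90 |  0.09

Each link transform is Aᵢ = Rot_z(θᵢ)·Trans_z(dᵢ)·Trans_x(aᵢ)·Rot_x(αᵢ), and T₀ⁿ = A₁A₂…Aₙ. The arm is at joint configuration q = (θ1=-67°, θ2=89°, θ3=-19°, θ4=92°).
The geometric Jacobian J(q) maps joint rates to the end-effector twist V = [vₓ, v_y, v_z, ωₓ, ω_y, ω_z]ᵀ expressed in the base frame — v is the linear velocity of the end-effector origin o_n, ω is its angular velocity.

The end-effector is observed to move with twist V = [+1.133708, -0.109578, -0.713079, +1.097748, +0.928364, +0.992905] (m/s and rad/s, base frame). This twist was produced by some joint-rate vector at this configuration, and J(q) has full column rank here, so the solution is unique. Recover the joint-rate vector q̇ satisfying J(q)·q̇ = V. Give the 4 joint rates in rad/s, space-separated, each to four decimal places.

o_n = [0.3772, -0.9473, 1.3138]
J₁: ẑ×o_n = [0.9473, 0.3772, -0.0000], ω = ẑ
J2: z=[-0.9205, -0.3907, 0.0000] o=[0.1876, -0.4418, 0.1900] → [-0.4391, 1.0345, 0.5394, -0.9205, -0.3907, 0.0000]
J3: z=[-0.3907, 0.9204, 0.0175] o=[0.1929, -0.4545, 0.9799] → [0.3160, 0.1337, 0.0229, -0.3907, 0.9204, 0.0175]
J4: z=[0.8726, 0.3642, 0.3255] o=[0.0903, -0.5044, 1.3108] → [0.1453, 0.0907, -0.4910, 0.8726, 0.3642, 0.3255]
q̇ = J⁺·V = [0.6820, -0.4920, 0.4310, 0.9320]

0.6820 -0.4920 0.4310 0.9320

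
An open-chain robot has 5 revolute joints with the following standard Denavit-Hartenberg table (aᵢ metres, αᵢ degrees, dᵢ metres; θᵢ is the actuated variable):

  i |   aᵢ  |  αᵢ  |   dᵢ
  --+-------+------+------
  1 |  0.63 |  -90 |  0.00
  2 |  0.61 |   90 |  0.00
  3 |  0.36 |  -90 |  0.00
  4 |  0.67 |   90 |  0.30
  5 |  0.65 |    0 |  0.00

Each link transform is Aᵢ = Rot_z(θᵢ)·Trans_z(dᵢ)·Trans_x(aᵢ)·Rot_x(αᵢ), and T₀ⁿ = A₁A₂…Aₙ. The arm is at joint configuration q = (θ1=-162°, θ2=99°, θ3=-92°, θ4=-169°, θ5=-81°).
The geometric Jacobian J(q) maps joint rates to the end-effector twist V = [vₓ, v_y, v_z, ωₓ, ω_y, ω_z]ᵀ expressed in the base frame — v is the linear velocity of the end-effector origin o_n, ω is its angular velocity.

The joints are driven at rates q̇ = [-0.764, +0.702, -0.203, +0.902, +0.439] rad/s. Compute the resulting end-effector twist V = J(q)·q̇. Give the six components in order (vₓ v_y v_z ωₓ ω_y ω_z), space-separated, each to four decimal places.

o_n = [-0.5691, -0.6152, -0.3016]
J₁: ẑ×o_n = [0.6152, -0.5691, 0.0000], ω = ẑ
J2: z=[0.3090, -0.9511, 0.0000] o=[-0.5992, -0.1947, 0.0000] → [0.2869, 0.0932, -0.1013, 0.3090, -0.9511, 0.0000]
J3: z=[-0.9393, -0.3052, -0.1564] o=[-0.5084, -0.1652, -0.6025] → [-0.1622, 0.2921, 0.4042, -0.9393, -0.3052, -0.1564]
J4: z=[0.1379, 0.0815, -0.9871] o=[-0.6215, 0.1764, -0.5901] → [-0.7578, -0.0915, -0.1134, 0.1379, 0.0815, -0.9871]
J5: z=[0.9820, 0.1186, 0.1470] o=[-0.4936, -0.4622, -0.9289] → [0.0968, -0.6270, -0.1413, 0.9820, 0.1186, 0.1470]
V = J·q̇ = [-0.8767, 0.0831, -0.3175, 0.9631, -0.4801, -1.5581]

-0.8767 0.0831 -0.3175 0.9631 -0.4801 -1.5581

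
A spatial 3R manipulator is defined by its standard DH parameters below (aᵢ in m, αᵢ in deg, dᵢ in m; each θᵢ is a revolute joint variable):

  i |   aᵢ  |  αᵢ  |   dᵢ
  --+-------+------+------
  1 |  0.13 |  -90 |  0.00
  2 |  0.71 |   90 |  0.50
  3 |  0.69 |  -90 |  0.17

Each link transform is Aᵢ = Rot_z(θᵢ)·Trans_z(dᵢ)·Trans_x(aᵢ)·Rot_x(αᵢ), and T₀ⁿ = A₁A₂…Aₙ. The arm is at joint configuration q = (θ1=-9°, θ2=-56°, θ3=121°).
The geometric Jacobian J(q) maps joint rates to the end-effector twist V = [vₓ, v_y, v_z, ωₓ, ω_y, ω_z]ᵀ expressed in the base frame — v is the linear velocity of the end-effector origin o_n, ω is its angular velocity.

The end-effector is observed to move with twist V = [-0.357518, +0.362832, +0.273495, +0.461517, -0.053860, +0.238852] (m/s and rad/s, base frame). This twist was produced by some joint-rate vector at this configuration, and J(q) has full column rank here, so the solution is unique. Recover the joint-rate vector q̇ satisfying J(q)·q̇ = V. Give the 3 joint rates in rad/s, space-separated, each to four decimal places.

0.5520 0.0190 -0.5600

o_n = [0.3558, 1.0487, 0.3891]
J₁: ẑ×o_n = [-1.0487, 0.3558, 0.0000], ω = ẑ
J2: z=[0.1564, 0.9877, 0.0000] o=[0.1284, -0.0203, 0.0000] → [0.3843, -0.0609, -0.0574, 0.1564, 0.9877, 0.0000]
J3: z=[-0.8188, 0.1297, 0.5592] o=[0.5988, 0.4114, 0.5886] → [-0.3823, -0.2993, -0.4903, -0.8188, 0.1297, 0.5592]
q̇ = J⁺·V = [0.5520, 0.0190, -0.5600]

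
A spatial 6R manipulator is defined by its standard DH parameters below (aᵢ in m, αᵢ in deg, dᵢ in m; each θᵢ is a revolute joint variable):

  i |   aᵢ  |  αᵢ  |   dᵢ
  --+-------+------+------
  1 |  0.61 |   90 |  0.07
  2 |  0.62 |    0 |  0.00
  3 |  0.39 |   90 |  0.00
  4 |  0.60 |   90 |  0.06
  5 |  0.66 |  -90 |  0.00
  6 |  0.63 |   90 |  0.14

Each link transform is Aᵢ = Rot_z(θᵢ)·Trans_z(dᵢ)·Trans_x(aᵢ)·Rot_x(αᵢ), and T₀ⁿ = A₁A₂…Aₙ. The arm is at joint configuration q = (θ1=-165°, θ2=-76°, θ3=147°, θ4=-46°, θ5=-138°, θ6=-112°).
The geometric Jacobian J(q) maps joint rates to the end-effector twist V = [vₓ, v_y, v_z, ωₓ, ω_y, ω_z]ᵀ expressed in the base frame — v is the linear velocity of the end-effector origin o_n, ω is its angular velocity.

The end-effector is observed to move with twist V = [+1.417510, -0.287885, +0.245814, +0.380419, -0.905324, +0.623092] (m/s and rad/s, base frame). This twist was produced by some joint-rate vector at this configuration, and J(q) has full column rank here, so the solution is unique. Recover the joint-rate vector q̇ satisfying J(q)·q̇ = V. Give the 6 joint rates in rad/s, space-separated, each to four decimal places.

o_n = [-0.3325, -0.7911, -0.2048]
J₁: ẑ×o_n = [0.7911, -0.3325, 0.0000], ω = ẑ
J2: z=[-0.2588, 0.9659, 0.0000] o=[-0.5892, -0.1579, 0.0700] → [-0.2654, -0.0711, -0.0841, -0.2588, 0.9659, 0.0000]
J3: z=[-0.2588, 0.9659, 0.0000] o=[-0.7341, -0.1967, -0.5316] → [0.3157, 0.0846, -0.2341, -0.2588, 0.9659, 0.0000]
J4: z=[-0.9133, -0.2447, -0.3256] o=[-0.8567, -0.2296, -0.1628] → [-0.1726, -0.2090, 0.6412, -0.9133, -0.2447, -0.3256]
J5: z=[0.4060, -0.6104, -0.6801] o=[-0.9309, -0.6963, 0.2117] → [0.1897, -0.2379, 0.3268, 0.4060, -0.6104, -0.6801]
J6: z=[0.6571, -0.3222, 0.6814] o=[-0.5117, -0.2187, 0.0334] → [0.4668, 0.2786, -0.3184, 0.6571, -0.3222, 0.6814]
q̇ = J⁺·V = [0.8660, -0.7130, 0.5730, 0.4080, 0.7750, 0.6120]

0.8660 -0.7130 0.5730 0.4080 0.7750 0.6120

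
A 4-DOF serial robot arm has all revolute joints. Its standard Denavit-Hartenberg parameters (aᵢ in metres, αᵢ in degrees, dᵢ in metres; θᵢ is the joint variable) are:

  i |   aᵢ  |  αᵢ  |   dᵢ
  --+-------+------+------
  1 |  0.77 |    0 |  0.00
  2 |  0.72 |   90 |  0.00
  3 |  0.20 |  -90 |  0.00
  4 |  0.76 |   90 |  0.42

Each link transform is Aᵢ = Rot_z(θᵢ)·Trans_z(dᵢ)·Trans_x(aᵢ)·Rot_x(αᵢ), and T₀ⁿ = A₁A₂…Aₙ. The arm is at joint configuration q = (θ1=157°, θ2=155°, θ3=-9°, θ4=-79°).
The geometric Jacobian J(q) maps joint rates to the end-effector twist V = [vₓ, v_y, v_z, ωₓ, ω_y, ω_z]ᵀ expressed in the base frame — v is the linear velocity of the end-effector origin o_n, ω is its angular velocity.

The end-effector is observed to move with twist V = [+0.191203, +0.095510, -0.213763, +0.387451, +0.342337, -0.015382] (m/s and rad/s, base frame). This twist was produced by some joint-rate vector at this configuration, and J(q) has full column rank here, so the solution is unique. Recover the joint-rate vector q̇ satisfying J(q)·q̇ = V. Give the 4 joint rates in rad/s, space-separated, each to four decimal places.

o_n = [-0.5094, -1.0355, 0.3609]
J₁: ẑ×o_n = [1.0355, -0.5094, 0.0000], ω = ẑ
J2: z=[0.0000, 0.0000, 1.0000] o=[-0.7088, 0.3009, 0.0000] → [1.3363, 0.1993, -0.0000, 0.0000, 0.0000, 1.0000]
J3: z=[-0.7431, -0.6691, 0.0000] o=[-0.2270, -0.2342, 0.0000] → [-0.2415, 0.2682, 0.4065, -0.7431, -0.6691, 0.0000]
J4: z=[0.1047, -0.1163, 0.9877] o=[-0.0948, -0.3810, -0.0313] → [0.6008, -0.4506, -0.1167, 0.1047, -0.1163, 0.9877]
q̇ = J⁺·V = [-0.3630, 0.3170, -0.5170, 0.0310]

-0.3630 0.3170 -0.5170 0.0310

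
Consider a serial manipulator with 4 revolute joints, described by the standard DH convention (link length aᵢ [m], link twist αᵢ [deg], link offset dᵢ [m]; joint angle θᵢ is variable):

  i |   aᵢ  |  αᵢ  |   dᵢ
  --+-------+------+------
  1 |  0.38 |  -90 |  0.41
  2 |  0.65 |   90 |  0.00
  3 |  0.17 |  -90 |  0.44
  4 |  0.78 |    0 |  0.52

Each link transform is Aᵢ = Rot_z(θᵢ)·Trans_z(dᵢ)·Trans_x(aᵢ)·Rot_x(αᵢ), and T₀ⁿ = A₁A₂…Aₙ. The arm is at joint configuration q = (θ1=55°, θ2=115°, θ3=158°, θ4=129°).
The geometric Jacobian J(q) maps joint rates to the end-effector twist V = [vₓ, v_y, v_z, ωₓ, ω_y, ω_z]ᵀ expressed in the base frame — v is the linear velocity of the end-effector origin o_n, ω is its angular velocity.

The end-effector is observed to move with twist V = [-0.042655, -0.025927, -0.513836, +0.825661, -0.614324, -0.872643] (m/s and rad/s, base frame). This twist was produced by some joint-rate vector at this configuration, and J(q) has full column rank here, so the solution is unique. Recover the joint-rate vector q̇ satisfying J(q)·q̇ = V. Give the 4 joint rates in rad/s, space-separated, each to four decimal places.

-0.9960 -0.7830 -0.0790 0.2650

o_n = [0.4425, -0.4182, -0.2020]
J₁: ẑ×o_n = [0.4182, 0.4425, -0.0000], ω = ẑ
J2: z=[-0.8192, 0.5736, 0.0000] o=[0.2180, 0.3113, 0.4100] → [-0.3510, -0.5013, 0.4687, -0.8192, 0.5736, 0.0000]
J3: z=[0.5198, 0.7424, -0.4226] o=[0.0604, 0.0863, -0.1791] → [-0.2301, -0.1496, -0.5459, 0.5198, 0.7424, -0.4226]
J4: z=[0.8503, -0.4021, 0.3395] o=[0.2752, 0.5040, -0.2222] → [0.3049, 0.0396, -0.7168, 0.8503, -0.4021, 0.3395]
q̇ = J⁺·V = [-0.9960, -0.7830, -0.0790, 0.2650]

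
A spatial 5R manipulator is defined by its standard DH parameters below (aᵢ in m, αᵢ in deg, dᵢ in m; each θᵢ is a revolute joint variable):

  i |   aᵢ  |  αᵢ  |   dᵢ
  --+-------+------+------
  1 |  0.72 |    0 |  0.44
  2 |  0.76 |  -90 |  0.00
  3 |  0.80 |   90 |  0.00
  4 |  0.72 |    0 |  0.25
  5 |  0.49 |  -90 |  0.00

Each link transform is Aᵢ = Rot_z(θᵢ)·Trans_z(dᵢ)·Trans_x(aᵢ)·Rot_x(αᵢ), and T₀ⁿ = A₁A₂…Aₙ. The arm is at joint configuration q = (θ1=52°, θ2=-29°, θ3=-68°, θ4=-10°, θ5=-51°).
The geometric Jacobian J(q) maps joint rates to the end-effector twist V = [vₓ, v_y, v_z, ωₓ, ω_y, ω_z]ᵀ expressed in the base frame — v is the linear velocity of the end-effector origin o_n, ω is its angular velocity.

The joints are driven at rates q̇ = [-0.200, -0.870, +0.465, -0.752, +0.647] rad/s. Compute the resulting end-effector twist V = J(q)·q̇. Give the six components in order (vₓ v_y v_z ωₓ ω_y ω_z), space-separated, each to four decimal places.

0.9660 -1.7077 -0.3254 -0.0921 0.4661 -1.1093

o_n = [1.7481, 0.5198, 2.1531]
J₁: ẑ×o_n = [-0.5198, 1.7481, 0.0000], ω = ẑ
J2: z=[0.0000, 0.0000, 1.0000] o=[0.4433, 0.5674, 0.4400] → [0.0475, 1.3048, -0.0000, 0.0000, 0.0000, 1.0000]
J3: z=[-0.3907, 0.9205, 0.0000] o=[1.1429, 0.8643, 0.4400] → [1.5769, 0.6694, -0.4225, -0.3907, 0.9205, 0.0000]
J4: z=[-0.8535, -0.3623, 0.3746] o=[1.4187, 0.9814, 1.1817] → [-0.1790, 0.9524, 0.5133, -0.8535, -0.3623, 0.3746]
J5: z=[-0.8535, -0.3623, 0.3746] o=[1.4987, 0.8795, 1.9328] → [0.0550, 0.2814, 0.3974, -0.8535, -0.3623, 0.3746]
V = J·q̇ = [0.9660, -1.7077, -0.3254, -0.0921, 0.4661, -1.1093]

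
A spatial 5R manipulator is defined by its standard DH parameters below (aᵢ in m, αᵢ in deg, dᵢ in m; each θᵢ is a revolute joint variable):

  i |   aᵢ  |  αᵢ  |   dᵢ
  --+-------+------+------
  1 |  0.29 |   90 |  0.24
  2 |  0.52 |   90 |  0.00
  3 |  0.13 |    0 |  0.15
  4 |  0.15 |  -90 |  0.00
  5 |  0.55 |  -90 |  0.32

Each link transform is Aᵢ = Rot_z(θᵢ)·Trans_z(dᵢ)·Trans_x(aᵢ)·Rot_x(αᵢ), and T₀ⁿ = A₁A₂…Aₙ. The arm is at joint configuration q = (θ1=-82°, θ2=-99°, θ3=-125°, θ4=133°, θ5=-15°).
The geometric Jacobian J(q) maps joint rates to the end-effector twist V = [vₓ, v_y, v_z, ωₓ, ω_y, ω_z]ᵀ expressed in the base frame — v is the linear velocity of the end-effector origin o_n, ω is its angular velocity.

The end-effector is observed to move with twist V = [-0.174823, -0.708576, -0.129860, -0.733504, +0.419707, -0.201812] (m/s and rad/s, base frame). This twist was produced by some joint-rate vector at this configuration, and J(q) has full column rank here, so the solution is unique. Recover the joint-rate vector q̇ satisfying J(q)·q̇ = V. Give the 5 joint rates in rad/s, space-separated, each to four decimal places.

-0.2700 0.7650 0.1360 0.3860 -0.0980

o_n = [-0.3255, 0.1229, -0.7766]
J₁: ẑ×o_n = [-0.1229, -0.3255, 0.0000], ω = ẑ
J2: z=[-0.9903, -0.1392, 0.0000] o=[0.0404, -0.2872, 0.2400] → [0.1415, -1.0067, -0.4570, -0.9903, -0.1392, 0.0000]
J3: z=[-0.1375, 0.9781, 0.1564] o=[0.0290, -0.2066, -0.2736] → [-0.5435, -0.1246, 0.3015, -0.1375, 0.9781, 0.1564]
J4: z=[-0.1375, 0.9781, 0.1564] o=[0.1155, -0.0566, -0.1765] → [-0.6150, -0.1515, 0.4066, -0.1375, 0.9781, 0.1564]
J5: z=[-0.9776, -0.1594, 0.1375] o=[0.0916, -0.0365, -0.3232] → [0.0503, -0.5005, -0.2223, -0.9776, -0.1594, 0.1375]
q̇ = J⁺·V = [-0.2700, 0.7650, 0.1360, 0.3860, -0.0980]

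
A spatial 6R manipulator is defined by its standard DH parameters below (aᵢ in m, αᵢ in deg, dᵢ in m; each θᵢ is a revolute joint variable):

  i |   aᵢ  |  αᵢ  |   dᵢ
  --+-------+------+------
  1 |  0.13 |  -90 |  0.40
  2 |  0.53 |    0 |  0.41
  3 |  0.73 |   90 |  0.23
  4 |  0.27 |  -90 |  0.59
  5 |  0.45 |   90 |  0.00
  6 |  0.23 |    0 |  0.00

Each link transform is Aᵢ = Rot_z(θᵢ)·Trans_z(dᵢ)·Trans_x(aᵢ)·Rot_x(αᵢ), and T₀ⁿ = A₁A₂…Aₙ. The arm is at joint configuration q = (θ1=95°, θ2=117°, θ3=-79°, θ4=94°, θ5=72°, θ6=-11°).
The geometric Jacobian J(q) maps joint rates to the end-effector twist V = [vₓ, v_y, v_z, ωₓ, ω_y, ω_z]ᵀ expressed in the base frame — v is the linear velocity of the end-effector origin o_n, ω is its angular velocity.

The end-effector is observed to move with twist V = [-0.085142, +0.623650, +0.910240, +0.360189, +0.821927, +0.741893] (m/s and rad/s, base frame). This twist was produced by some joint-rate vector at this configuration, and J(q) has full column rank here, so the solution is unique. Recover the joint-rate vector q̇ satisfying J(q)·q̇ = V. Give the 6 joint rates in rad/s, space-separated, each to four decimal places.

o_n = [-1.1548, 0.3410, -0.5696]
J₁: ẑ×o_n = [-0.3410, -1.1548, 0.0000], ω = ẑ
J2: z=[-0.9962, -0.0872, 0.0000] o=[-0.0113, 0.1295, 0.4000] → [0.0845, -0.9659, -0.3104, -0.9962, -0.0872, 0.0000]
J3: z=[-0.9962, -0.0872, 0.0000] o=[-0.3988, -0.1459, -0.0722] → [0.0433, -0.4955, -0.5510, -0.9962, -0.0872, 0.0000]
J4: z=[-0.0537, 0.6133, 0.7880] o=[-0.6781, 0.4071, -0.5217] → [0.0227, -0.3783, 0.2960, -0.0537, 0.6133, 0.7880]
J5: z=[0.1380, -0.7770, 0.6142] o=[-0.9767, 0.7307, -0.0451] → [0.6468, -0.0370, -0.1922, 0.1380, -0.7770, 0.6142]
J6: z=[-0.9572, 0.0548, 0.2844] o=[-1.0913, 0.4485, -0.3764] → [0.0200, -0.2030, 0.1064, -0.9572, 0.0548, 0.2844]
q̇ = J⁺·V = [-0.1430, -0.7380, -0.5310, 0.9120, -0.1340, 0.8740]

-0.1430 -0.7380 -0.5310 0.9120 -0.1340 0.8740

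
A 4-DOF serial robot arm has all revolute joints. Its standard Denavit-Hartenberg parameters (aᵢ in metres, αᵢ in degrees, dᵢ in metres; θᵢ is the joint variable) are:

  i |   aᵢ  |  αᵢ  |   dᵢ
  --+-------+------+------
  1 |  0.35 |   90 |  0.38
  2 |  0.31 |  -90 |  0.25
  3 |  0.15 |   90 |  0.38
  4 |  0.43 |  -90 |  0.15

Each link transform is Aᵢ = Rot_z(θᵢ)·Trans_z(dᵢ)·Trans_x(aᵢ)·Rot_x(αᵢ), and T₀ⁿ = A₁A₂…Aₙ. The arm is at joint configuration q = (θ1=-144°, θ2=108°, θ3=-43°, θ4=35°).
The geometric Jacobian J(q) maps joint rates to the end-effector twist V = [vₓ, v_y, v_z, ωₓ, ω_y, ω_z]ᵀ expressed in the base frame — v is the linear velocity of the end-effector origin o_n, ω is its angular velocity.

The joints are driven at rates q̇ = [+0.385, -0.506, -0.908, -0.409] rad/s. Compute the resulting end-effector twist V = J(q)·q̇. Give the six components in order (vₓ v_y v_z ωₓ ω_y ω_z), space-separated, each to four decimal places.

-0.8361 -0.0234 0.1156 -0.1557 -1.1083 0.9309

o_n = [-0.0700, 0.8171, 0.7332]
J₁: ẑ×o_n = [-0.8171, -0.0700, 0.0000], ω = ẑ
J2: z=[-0.5878, 0.8090, 0.0000] o=[-0.2832, -0.2057, 0.3800] → [0.2858, 0.2076, -0.7737, -0.5878, 0.8090, 0.0000]
J3: z=[0.7694, 0.5590, -0.3090] o=[-0.3526, 0.0528, 0.6748] → [0.2688, -0.1323, 0.4301, 0.7694, 0.5590, -0.3090]
J4: z=[-0.6004, 0.4678, -0.6486] o=[-0.0929, 0.3680, 0.6617] → [0.3248, 0.0281, -0.2804, -0.6004, 0.4678, -0.6486]
V = J·q̇ = [-0.8361, -0.0234, 0.1156, -0.1557, -1.1083, 0.9309]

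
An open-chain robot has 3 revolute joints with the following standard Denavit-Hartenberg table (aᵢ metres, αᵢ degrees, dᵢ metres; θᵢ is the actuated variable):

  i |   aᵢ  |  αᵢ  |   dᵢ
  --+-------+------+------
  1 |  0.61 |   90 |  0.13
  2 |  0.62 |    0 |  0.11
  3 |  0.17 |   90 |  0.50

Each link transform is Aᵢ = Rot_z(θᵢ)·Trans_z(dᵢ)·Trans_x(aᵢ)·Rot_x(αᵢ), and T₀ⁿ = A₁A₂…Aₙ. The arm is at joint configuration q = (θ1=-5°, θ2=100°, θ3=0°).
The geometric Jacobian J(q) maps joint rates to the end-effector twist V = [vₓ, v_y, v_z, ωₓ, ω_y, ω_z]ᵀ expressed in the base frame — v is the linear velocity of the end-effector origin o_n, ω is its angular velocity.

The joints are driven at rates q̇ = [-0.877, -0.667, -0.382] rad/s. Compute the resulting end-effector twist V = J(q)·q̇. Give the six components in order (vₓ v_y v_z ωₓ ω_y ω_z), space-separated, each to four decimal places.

o_n = [0.4179, -0.6489, 0.9080]
J₁: ẑ×o_n = [0.6489, 0.4179, -0.0000], ω = ẑ
J2: z=[-0.0872, -0.9962, 0.0000] o=[0.6077, -0.0532, 0.1300] → [-0.7750, 0.0678, -0.1372, -0.0872, -0.9962, 0.0000]
J3: z=[-0.0872, -0.9962, 0.0000] o=[0.4908, -0.1534, 0.7406] → [-0.1668, 0.0146, -0.0295, -0.0872, -0.9962, 0.0000]
V = J·q̇ = [0.0116, -0.4173, 0.1028, 0.0914, 1.0450, -0.8770]

0.0116 -0.4173 0.1028 0.0914 1.0450 -0.8770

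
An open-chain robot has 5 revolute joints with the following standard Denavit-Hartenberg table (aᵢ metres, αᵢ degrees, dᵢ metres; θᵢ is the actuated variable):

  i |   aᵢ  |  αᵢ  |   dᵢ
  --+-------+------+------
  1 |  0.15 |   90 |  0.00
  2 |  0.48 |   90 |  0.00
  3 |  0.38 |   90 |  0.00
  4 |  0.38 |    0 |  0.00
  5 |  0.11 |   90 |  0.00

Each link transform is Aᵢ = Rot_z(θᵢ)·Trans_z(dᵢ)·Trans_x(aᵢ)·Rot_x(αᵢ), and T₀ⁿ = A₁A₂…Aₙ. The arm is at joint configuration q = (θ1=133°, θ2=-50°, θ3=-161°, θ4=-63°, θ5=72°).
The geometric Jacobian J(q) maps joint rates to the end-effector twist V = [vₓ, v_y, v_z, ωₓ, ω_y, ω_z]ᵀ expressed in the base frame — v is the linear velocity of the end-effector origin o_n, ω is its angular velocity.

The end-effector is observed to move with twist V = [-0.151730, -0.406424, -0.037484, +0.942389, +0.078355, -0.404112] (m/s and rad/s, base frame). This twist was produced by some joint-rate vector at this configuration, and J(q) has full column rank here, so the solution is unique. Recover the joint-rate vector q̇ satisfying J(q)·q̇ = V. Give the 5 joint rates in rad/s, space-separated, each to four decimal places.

o_n = [-0.3640, 0.0747, 0.3178]
J₁: ẑ×o_n = [-0.0747, -0.3640, 0.0000], ω = ẑ
J2: z=[0.7314, 0.6820, 0.0000] o=[-0.1023, 0.1097, 0.0000] → [0.2167, -0.2324, 0.1529, 0.7314, 0.6820, 0.0000]
J3: z=[0.5224, -0.5602, -0.6428] o=[-0.3127, 0.3354, -0.3677] → [-0.5516, -0.3252, -0.1649, 0.5224, -0.5602, -0.6428]
J4: z=[0.8342, 0.4918, 0.2494] o=[-0.2457, 0.0821, -0.0925] → [0.2036, -0.3717, 0.0520, 0.8342, 0.4918, 0.2494]
J5: z=[0.8342, 0.4918, 0.2494] o=[-0.3922, 0.1568, 0.2501] → [0.0537, -0.0494, -0.0823, 0.8342, 0.4918, 0.2494]
q̇ = J⁺·V = [-0.1730, 0.1640, 0.5970, 0.6420, -0.0300]

-0.1730 0.1640 0.5970 0.6420 -0.0300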